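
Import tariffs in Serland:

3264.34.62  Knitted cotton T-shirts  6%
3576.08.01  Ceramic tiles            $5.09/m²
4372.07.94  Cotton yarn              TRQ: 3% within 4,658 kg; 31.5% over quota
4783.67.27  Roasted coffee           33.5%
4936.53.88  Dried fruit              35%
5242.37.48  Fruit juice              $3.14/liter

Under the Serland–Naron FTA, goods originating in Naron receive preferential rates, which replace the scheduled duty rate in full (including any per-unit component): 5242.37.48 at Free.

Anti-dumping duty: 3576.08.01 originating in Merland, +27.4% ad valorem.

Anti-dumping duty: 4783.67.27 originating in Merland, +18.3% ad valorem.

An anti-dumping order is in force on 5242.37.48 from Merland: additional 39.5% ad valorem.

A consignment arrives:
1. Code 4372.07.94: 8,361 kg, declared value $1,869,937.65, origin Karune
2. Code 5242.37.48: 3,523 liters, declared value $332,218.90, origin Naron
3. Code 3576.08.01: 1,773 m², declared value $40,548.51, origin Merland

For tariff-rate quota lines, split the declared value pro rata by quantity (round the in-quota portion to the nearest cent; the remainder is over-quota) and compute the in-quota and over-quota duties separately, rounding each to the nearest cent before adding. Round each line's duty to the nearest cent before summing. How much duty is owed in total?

$312,263.13

Line 1 (4372.07.94, Karune, 8,361 kg, $1,869,937.65):
Code 4372.07.94 is under a tariff-rate quota (threshold 4,658 kg). In-quota: 4,658 kg at 3%; over-quota: 3,703 kg at 31.5%.
Pro-rata value split: in-quota = $1,869,937.65 × 4,658/8,361 = $1,041,761.70; over-quota = $1,869,937.65 − $1,041,761.70 = $828,175.95.
In-quota duty = $1,041,761.70 × 3% = $31,252.85. Over-quota duty = $828,175.95 × 31.5% = $260,875.42.
Line duty = $31,252.85 + $260,875.42 = $292,128.27.
Line 2 (5242.37.48, Naron, 3,523 liters, $332,218.90):
Base rate for 5242.37.48 is $3.14/liter.
Origin Naron qualifies under the Serland–Naron agreement and 5242.37.48 is covered: preferential rate Free applies instead.
The additional-duty order on 5242.37.48 targets Merland, not Naron; it does not apply.
Duty = $332,218.90 × 0% = $0.00.
Line 3 (3576.08.01, Merland, 1,773 m², $40,548.51):
Base rate for 3576.08.01 is $5.09/m².
Additional duty on 3576.08.01 from Merland: +27.4% ad valorem. Applied ad valorem rate = 27.4%.
Duty = $40,548.51 × 27.4% + 1,773 × $5.09 = $20,134.86.
Total = $292,128.27 + $0.00 + $20,134.86 = $312,263.13.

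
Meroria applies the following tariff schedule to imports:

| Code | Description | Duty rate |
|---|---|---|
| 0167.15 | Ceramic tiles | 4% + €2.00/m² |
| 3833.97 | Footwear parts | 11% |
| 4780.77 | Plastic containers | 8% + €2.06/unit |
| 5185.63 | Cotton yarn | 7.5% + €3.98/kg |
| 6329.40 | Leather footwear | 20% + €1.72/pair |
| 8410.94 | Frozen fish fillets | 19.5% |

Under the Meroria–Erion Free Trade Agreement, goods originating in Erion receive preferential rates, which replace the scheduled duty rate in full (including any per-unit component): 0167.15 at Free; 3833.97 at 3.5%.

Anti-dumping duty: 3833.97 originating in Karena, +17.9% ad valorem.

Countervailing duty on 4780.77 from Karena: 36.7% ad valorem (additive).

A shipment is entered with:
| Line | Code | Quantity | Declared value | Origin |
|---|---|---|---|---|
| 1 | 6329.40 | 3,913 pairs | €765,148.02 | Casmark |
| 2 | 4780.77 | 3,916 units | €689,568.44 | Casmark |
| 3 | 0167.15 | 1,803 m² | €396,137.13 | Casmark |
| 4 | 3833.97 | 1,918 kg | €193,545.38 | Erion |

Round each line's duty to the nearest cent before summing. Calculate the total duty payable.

€249,217.98

Line 1 (6329.40, Casmark, 3,913 pairs, €765,148.02):
Base rate for 6329.40 is 20% + €1.72/pair.
Duty = €765,148.02 × 20% + 3,913 × €1.72 = €159,759.96.
Line 2 (4780.77, Casmark, 3,916 units, €689,568.44):
Base rate for 4780.77 is 8% + €2.06/unit.
The additional-duty order on 4780.77 targets Karena, not Casmark; it does not apply.
Duty = €689,568.44 × 8% + 3,916 × €2.06 = €63,232.44.
Line 3 (0167.15, Casmark, 1,803 m², €396,137.13):
Base rate for 0167.15 is 4% + €2.00/m².
0167.15 has an FTA preferential rate, but origin Casmark is not Erion; base rate stands.
Duty = €396,137.13 × 4% + 1,803 × €2.00 = €19,451.49.
Line 4 (3833.97, Erion, 1,918 kg, €193,545.38):
Base rate for 3833.97 is 11%.
Origin Erion qualifies under the Meroria–Erion agreement and 3833.97 is covered: preferential rate 3.5% applies instead.
The additional-duty order on 3833.97 targets Karena, not Erion; it does not apply.
Duty = €193,545.38 × 3.5% = €6,774.09.
Total = €159,759.96 + €63,232.44 + €19,451.49 + €6,774.09 = €249,217.98.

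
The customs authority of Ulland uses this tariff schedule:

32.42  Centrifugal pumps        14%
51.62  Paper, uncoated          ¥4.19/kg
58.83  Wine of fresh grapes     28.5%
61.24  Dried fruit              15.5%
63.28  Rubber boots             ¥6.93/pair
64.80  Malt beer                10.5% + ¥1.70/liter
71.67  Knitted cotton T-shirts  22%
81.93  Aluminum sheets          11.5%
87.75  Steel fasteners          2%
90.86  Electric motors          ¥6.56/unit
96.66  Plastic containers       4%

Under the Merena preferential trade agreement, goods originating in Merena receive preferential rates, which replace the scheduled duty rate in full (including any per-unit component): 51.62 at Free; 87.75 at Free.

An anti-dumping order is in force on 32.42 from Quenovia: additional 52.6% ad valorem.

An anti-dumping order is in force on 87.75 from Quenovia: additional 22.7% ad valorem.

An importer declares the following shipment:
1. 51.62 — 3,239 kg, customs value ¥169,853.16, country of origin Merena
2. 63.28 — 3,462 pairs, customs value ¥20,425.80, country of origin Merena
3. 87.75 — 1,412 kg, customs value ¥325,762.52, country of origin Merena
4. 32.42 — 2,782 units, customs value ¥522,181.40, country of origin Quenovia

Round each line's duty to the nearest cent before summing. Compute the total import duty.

¥371,764.47

Line 1 (51.62, Merena, 3,239 kg, ¥169,853.16):
Base rate for 51.62 is ¥4.19/kg.
Origin Merena qualifies under the Ulland–Merena agreement and 51.62 is covered: preferential rate Free applies instead.
Duty = ¥169,853.16 × 0% = ¥0.00.
Line 2 (63.28, Merena, 3,462 pairs, ¥20,425.80):
Base rate for 63.28 is ¥6.93/pair.
Origin Merena is the FTA partner but 63.28 is not on the preference list; base rate stands.
Duty = 3,462 × ¥6.93 = ¥23,991.66.
Line 3 (87.75, Merena, 1,412 kg, ¥325,762.52):
Base rate for 87.75 is 2%.
Origin Merena qualifies under the Ulland–Merena agreement and 87.75 is covered: preferential rate Free applies instead.
The additional-duty order on 87.75 targets Quenovia, not Merena; it does not apply.
Duty = ¥325,762.52 × 0% = ¥0.00.
Line 4 (32.42, Quenovia, 2,782 units, ¥522,181.40):
Base rate for 32.42 is 14%.
Additional duty on 32.42 from Quenovia: +52.6%. Applied ad valorem rate: 14% + 52.6% = 66.6%.
Duty = ¥522,181.40 × 66.6% = ¥347,772.81.
Total = ¥0.00 + ¥23,991.66 + ¥0.00 + ¥347,772.81 = ¥371,764.47.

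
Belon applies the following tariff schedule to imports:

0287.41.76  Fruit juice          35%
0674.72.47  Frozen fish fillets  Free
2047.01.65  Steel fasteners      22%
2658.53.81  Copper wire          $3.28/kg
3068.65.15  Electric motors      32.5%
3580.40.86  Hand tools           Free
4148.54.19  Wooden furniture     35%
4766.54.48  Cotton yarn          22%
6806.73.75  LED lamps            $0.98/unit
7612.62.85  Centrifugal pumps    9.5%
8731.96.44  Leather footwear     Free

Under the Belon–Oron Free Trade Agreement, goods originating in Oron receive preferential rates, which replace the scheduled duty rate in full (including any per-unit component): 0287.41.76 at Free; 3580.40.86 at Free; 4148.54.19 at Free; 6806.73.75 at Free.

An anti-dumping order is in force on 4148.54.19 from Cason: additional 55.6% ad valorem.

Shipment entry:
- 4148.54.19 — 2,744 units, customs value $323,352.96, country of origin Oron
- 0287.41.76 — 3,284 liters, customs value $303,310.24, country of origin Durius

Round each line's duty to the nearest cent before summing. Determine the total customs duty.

Line 1 (4148.54.19, Oron, 2,744 units, $323,352.96):
Base rate for 4148.54.19 is 35%.
Origin Oron qualifies under the Belon–Oron agreement and 4148.54.19 is covered: preferential rate Free applies instead.
The additional-duty order on 4148.54.19 targets Cason, not Oron; it does not apply.
Duty = $323,352.96 × 0% = $0.00.
Line 2 (0287.41.76, Durius, 3,284 liters, $303,310.24):
Base rate for 0287.41.76 is 35%.
0287.41.76 has an FTA preferential rate, but origin Durius is not Oron; base rate stands.
Duty = $303,310.24 × 35% = $106,158.58.
Total = $0.00 + $106,158.58 = $106,158.58.

$106,158.58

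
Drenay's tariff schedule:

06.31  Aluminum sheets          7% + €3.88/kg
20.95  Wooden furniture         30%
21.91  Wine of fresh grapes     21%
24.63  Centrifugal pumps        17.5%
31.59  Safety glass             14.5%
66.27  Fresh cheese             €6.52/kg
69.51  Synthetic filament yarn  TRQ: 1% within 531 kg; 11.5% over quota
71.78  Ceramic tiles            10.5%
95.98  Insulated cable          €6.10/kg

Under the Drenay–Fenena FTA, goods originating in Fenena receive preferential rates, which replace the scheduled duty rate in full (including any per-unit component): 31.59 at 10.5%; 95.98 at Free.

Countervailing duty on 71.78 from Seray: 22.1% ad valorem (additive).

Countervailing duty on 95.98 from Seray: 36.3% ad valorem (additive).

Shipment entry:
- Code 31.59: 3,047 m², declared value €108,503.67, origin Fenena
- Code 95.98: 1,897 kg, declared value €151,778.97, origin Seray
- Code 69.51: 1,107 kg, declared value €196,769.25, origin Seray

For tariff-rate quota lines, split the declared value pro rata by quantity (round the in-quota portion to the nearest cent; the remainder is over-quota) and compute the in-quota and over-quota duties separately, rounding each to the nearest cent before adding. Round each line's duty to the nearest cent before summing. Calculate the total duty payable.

Line 1 (31.59, Fenena, 3,047 m², €108,503.67):
Base rate for 31.59 is 14.5%.
Origin Fenena qualifies under the Drenay–Fenena agreement and 31.59 is covered: preferential rate 10.5% applies instead.
Duty = €108,503.67 × 10.5% = €11,392.89.
Line 2 (95.98, Seray, 1,897 kg, €151,778.97):
Base rate for 95.98 is €6.10/kg.
95.98 has an FTA preferential rate, but origin Seray is not Fenena; base rate stands.
Additional duty on 95.98 from Seray: +36.3% ad valorem. Applied ad valorem rate = 36.3%.
Duty = €151,778.97 × 36.3% + 1,897 × €6.10 = €66,667.47.
Line 3 (69.51, Seray, 1,107 kg, €196,769.25):
Code 69.51 is under a tariff-rate quota (threshold 531 kg). In-quota: 531 kg at 1%; over-quota: 576 kg at 11.5%.
Pro-rata value split: in-quota = €196,769.25 × 531/1,107 = €94,385.25; over-quota = €196,769.25 − €94,385.25 = €102,384.00.
In-quota duty = €94,385.25 × 1% = €943.85. Over-quota duty = €102,384.00 × 11.5% = €11,774.16.
Line duty = €943.85 + €11,774.16 = €12,718.01.
Total = €11,392.89 + €66,667.47 + €12,718.01 = €90,778.37.

€90,778.37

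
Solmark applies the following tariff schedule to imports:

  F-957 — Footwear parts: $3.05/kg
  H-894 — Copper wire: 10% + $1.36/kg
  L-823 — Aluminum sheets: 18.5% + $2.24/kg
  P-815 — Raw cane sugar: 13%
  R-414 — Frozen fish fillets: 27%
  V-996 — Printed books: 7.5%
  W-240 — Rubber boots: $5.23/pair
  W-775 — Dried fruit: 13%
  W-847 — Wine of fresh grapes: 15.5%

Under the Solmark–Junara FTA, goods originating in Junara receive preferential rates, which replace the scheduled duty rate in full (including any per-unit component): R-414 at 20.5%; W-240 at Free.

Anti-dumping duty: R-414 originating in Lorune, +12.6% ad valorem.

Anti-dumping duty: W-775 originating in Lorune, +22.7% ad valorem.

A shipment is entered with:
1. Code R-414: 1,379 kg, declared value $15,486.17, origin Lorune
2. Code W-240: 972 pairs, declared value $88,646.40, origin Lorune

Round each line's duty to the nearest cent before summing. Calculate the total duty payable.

$11,216.08

Line 1 (R-414, Lorune, 1,379 kg, $15,486.17):
Base rate for R-414 is 27%.
R-414 has an FTA preferential rate, but origin Lorune is not Junara; base rate stands.
Additional duty on R-414 from Lorune: +12.6%. Applied ad valorem rate: 27% + 12.6% = 39.6%.
Duty = $15,486.17 × 39.6% = $6,132.52.
Line 2 (W-240, Lorune, 972 pairs, $88,646.40):
Base rate for W-240 is $5.23/pair.
W-240 has an FTA preferential rate, but origin Lorune is not Junara; base rate stands.
Duty = 972 × $5.23 = $5,083.56.
Total = $6,132.52 + $5,083.56 = $11,216.08.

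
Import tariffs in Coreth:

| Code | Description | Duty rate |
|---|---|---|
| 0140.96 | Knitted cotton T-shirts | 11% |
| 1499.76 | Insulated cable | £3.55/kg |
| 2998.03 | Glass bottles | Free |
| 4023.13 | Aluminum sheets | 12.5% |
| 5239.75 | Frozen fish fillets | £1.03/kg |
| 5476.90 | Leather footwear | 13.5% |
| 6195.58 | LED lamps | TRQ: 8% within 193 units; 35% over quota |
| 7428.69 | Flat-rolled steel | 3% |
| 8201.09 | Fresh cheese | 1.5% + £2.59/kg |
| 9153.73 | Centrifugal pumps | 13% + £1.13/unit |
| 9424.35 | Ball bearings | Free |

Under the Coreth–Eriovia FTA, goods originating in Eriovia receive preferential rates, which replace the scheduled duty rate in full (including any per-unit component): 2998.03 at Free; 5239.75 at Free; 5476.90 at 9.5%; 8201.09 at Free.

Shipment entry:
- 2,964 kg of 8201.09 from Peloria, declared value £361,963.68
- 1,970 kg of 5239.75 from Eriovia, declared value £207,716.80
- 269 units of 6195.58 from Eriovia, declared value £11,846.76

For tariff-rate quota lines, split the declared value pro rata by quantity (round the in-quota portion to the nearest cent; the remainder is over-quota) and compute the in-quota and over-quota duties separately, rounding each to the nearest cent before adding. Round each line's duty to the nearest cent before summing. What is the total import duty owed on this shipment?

Line 1 (8201.09, Peloria, 2,964 kg, £361,963.68):
Base rate for 8201.09 is 1.5% + £2.59/kg.
8201.09 has an FTA preferential rate, but origin Peloria is not Eriovia; base rate stands.
Duty = £361,963.68 × 1.5% + 2,964 × £2.59 = £13,106.22.
Line 2 (5239.75, Eriovia, 1,970 kg, £207,716.80):
Base rate for 5239.75 is £1.03/kg.
Origin Eriovia qualifies under the Coreth–Eriovia agreement and 5239.75 is covered: preferential rate Free applies instead.
Duty = £207,716.80 × 0% = £0.00.
Line 3 (6195.58, Eriovia, 269 units, £11,846.76):
Code 6195.58 is under a tariff-rate quota (threshold 193 units). In-quota: 193 units at 8%; over-quota: 76 units at 35%.
Pro-rata value split: in-quota = £11,846.76 × 193/269 = £8,499.72; over-quota = £11,846.76 − £8,499.72 = £3,347.04.
In-quota duty = £8,499.72 × 8% = £679.98. Over-quota duty = £3,347.04 × 35% = £1,171.46.
Line duty = £679.98 + £1,171.46 = £1,851.44.
Total = £13,106.22 + £0.00 + £1,851.44 = £14,957.66.

£14,957.66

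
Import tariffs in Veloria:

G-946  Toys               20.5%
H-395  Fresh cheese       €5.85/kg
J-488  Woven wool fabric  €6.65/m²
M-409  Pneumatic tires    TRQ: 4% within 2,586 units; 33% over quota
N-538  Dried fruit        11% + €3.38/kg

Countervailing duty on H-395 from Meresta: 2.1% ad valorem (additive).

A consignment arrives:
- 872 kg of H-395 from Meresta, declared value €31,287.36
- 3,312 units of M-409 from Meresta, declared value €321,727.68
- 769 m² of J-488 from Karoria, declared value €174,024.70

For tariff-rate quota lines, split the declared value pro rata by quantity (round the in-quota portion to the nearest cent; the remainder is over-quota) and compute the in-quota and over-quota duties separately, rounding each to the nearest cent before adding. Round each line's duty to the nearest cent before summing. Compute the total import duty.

Line 1 (H-395, Meresta, 872 kg, €31,287.36):
Base rate for H-395 is €5.85/kg.
Additional duty on H-395 from Meresta: +2.1% ad valorem. Applied ad valorem rate = 2.1%.
Duty = €31,287.36 × 2.1% + 872 × €5.85 = €5,758.23.
Line 2 (M-409, Meresta, 3,312 units, €321,727.68):
Code M-409 is under a tariff-rate quota (threshold 2,586 units). In-quota: 2,586 units at 4%; over-quota: 726 units at 33%.
Pro-rata value split: in-quota = €321,727.68 × 2,586/3,312 = €251,204.04; over-quota = €321,727.68 − €251,204.04 = €70,523.64.
In-quota duty = €251,204.04 × 4% = €10,048.16. Over-quota duty = €70,523.64 × 33% = €23,272.80.
Line duty = €10,048.16 + €23,272.80 = €33,320.96.
Line 3 (J-488, Karoria, 769 m², €174,024.70):
Base rate for J-488 is €6.65/m².
Duty = 769 × €6.65 = €5,113.85.
Total = €5,758.23 + €33,320.96 + €5,113.85 = €44,193.04.

€44,193.04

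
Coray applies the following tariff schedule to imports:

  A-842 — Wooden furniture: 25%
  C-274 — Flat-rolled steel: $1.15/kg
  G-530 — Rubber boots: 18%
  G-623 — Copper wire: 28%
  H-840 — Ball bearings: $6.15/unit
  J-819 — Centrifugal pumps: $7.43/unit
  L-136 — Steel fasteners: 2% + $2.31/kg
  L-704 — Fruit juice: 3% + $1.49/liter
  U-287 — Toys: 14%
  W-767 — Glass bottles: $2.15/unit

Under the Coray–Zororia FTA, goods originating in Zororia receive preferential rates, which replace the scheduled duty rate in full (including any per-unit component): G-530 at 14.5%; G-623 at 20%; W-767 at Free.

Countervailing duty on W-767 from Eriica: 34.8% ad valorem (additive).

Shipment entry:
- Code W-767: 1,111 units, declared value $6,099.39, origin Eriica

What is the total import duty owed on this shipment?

Line 1 (W-767, Eriica, 1,111 units, $6,099.39):
Base rate for W-767 is $2.15/unit.
W-767 has an FTA preferential rate, but origin Eriica is not Zororia; base rate stands.
Additional duty on W-767 from Eriica: +34.8% ad valorem. Applied ad valorem rate = 34.8%.
Duty = $6,099.39 × 34.8% + 1,111 × $2.15 = $4,511.24.

$4,511.24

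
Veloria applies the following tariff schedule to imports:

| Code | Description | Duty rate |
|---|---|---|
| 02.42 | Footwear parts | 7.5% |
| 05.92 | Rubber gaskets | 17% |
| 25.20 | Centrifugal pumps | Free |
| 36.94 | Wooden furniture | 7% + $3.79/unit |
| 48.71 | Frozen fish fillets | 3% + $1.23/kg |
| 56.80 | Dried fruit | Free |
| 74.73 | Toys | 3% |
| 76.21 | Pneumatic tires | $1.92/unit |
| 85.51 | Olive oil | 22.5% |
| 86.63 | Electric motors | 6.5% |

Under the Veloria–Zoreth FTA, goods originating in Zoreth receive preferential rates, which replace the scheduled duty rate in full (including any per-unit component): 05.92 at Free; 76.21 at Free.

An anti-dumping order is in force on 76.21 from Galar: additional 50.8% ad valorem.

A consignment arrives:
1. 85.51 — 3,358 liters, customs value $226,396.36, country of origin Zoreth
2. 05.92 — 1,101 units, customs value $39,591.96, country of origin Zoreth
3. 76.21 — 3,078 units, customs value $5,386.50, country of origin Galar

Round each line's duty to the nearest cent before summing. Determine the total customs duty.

Line 1 (85.51, Zoreth, 3,358 liters, $226,396.36):
Base rate for 85.51 is 22.5%.
Origin Zoreth is the FTA partner but 85.51 is not on the preference list; base rate stands.
Duty = $226,396.36 × 22.5% = $50,939.18.
Line 2 (05.92, Zoreth, 1,101 units, $39,591.96):
Base rate for 05.92 is 17%.
Origin Zoreth qualifies under the Veloria–Zoreth agreement and 05.92 is covered: preferential rate Free applies instead.
Duty = $39,591.96 × 0% = $0.00.
Line 3 (76.21, Galar, 3,078 units, $5,386.50):
Base rate for 76.21 is $1.92/unit.
76.21 has an FTA preferential rate, but origin Galar is not Zoreth; base rate stands.
Additional duty on 76.21 from Galar: +50.8% ad valorem. Applied ad valorem rate = 50.8%.
Duty = $5,386.50 × 50.8% + 3,078 × $1.92 = $8,646.10.
Total = $50,939.18 + $0.00 + $8,646.10 = $59,585.28.

$59,585.28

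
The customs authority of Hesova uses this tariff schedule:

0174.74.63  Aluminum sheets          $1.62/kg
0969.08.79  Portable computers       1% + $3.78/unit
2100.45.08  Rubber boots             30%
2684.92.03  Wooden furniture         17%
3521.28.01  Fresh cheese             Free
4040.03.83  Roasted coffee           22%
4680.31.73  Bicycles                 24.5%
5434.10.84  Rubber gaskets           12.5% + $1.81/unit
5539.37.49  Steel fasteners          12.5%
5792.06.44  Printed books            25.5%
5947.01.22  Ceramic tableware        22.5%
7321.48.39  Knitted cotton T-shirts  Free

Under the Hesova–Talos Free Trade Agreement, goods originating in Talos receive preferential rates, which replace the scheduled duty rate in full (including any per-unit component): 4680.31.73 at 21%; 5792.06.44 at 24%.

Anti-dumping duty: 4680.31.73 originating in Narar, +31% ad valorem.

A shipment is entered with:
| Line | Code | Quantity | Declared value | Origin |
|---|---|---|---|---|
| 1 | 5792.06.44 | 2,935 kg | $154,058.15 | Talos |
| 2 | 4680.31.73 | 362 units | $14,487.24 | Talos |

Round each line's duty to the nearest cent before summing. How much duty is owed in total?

Line 1 (5792.06.44, Talos, 2,935 kg, $154,058.15):
Base rate for 5792.06.44 is 25.5%.
Origin Talos qualifies under the Hesova–Talos agreement and 5792.06.44 is covered: preferential rate 24% applies instead.
Duty = $154,058.15 × 24% = $36,973.96.
Line 2 (4680.31.73, Talos, 362 units, $14,487.24):
Base rate for 4680.31.73 is 24.5%.
Origin Talos qualifies under the Hesova–Talos agreement and 4680.31.73 is covered: preferential rate 21% applies instead.
The additional-duty order on 4680.31.73 targets Narar, not Talos; it does not apply.
Duty = $14,487.24 × 21% = $3,042.32.
Total = $36,973.96 + $3,042.32 = $40,016.28.

$40,016.28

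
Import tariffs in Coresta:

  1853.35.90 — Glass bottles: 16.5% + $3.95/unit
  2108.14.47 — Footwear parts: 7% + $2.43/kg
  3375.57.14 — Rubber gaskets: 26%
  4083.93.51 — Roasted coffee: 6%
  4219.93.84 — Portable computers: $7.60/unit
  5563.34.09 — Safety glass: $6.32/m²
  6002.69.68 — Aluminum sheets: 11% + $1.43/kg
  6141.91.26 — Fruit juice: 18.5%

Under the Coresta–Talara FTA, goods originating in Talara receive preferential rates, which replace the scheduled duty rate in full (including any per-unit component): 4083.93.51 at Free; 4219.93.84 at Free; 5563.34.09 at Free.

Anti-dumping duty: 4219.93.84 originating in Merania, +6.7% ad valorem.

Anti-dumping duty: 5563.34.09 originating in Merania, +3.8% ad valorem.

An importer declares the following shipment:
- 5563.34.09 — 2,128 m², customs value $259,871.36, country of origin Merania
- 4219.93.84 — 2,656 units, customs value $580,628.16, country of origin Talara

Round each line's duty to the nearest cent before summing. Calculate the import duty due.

$23,324.07

Line 1 (5563.34.09, Merania, 2,128 m², $259,871.36):
Base rate for 5563.34.09 is $6.32/m².
5563.34.09 has an FTA preferential rate, but origin Merania is not Talara; base rate stands.
Additional duty on 5563.34.09 from Merania: +3.8% ad valorem. Applied ad valorem rate = 3.8%.
Duty = $259,871.36 × 3.8% + 2,128 × $6.32 = $23,324.07.
Line 2 (4219.93.84, Talara, 2,656 units, $580,628.16):
Base rate for 4219.93.84 is $7.60/unit.
Origin Talara qualifies under the Coresta–Talara agreement and 4219.93.84 is covered: preferential rate Free applies instead.
The additional-duty order on 4219.93.84 targets Merania, not Talara; it does not apply.
Duty = $580,628.16 × 0% = $0.00.
Total = $23,324.07 + $0.00 = $23,324.07.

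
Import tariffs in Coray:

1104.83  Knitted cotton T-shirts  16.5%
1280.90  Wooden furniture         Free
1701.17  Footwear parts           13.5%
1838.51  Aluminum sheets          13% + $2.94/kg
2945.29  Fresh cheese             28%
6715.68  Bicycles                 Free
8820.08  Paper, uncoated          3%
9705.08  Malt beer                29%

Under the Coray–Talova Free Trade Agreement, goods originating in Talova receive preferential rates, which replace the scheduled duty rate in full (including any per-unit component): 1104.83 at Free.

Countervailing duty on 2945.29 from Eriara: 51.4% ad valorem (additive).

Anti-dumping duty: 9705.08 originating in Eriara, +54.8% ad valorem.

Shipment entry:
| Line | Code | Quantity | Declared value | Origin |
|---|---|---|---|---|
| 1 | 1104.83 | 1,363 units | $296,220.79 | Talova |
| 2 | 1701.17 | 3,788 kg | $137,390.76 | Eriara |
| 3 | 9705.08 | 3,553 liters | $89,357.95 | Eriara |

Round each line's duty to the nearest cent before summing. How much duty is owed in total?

Line 1 (1104.83, Talova, 1,363 units, $296,220.79):
Base rate for 1104.83 is 16.5%.
Origin Talova qualifies under the Coray–Talova agreement and 1104.83 is covered: preferential rate Free applies instead.
Duty = $296,220.79 × 0% = $0.00.
Line 2 (1701.17, Eriara, 3,788 kg, $137,390.76):
Base rate for 1701.17 is 13.5%.
Duty = $137,390.76 × 13.5% = $18,547.75.
Line 3 (9705.08, Eriara, 3,553 liters, $89,357.95):
Base rate for 9705.08 is 29%.
Additional duty on 9705.08 from Eriara: +54.8%. Applied ad valorem rate: 29% + 54.8% = 83.8%.
Duty = $89,357.95 × 83.8% = $74,881.96.
Total = $0.00 + $18,547.75 + $74,881.96 = $93,429.71.

$93,429.71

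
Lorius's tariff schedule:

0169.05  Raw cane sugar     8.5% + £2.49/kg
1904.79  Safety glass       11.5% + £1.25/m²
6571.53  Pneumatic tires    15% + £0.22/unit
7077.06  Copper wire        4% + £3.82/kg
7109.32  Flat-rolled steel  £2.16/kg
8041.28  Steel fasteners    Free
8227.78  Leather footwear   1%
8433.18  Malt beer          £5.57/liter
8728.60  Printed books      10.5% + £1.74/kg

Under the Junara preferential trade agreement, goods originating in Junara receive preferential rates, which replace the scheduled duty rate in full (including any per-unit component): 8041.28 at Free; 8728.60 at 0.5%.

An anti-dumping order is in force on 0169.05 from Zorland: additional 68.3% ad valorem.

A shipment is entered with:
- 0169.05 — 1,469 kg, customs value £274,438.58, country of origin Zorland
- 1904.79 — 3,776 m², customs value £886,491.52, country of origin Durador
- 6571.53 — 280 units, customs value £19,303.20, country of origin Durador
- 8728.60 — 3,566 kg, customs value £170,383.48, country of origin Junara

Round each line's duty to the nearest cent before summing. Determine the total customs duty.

£324,902.16

Line 1 (0169.05, Zorland, 1,469 kg, £274,438.58):
Base rate for 0169.05 is 8.5% + £2.49/kg.
Additional duty on 0169.05 from Zorland: +68.3%. Applied ad valorem rate: 8.5% + 68.3% = 76.8%.
Duty = £274,438.58 × 76.8% + 1,469 × £2.49 = £214,426.64.
Line 2 (1904.79, Durador, 3,776 m², £886,491.52):
Base rate for 1904.79 is 11.5% + £1.25/m².
Duty = £886,491.52 × 11.5% + 3,776 × £1.25 = £106,666.52.
Line 3 (6571.53, Durador, 280 units, £19,303.20):
Base rate for 6571.53 is 15% + £0.22/unit.
Duty = £19,303.20 × 15% + 280 × £0.22 = £2,957.08.
Line 4 (8728.60, Junara, 3,566 kg, £170,383.48):
Base rate for 8728.60 is 10.5% + £1.74/kg.
Origin Junara qualifies under the Lorius–Junara agreement and 8728.60 is covered: preferential rate 0.5% applies instead.
Duty = £170,383.48 × 0.5% = £851.92.
Total = £214,426.64 + £106,666.52 + £2,957.08 + £851.92 = £324,902.16.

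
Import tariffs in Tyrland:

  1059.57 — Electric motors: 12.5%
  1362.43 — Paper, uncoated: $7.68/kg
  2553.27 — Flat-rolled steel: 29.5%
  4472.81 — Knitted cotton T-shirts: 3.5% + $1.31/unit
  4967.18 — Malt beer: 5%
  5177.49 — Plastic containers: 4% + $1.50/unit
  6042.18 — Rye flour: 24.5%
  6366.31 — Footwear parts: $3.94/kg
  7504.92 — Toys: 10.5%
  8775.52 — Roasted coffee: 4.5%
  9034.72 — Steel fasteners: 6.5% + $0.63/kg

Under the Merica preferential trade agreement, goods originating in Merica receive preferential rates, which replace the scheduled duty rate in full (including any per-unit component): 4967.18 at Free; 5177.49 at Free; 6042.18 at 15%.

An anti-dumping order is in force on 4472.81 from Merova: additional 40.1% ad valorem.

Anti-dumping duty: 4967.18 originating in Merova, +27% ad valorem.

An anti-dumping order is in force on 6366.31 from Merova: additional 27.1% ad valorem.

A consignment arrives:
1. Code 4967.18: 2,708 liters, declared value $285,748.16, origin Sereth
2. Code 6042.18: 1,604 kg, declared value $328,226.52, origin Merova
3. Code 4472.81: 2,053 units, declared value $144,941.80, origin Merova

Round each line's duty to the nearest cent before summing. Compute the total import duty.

$160,586.96

Line 1 (4967.18, Sereth, 2,708 liters, $285,748.16):
Base rate for 4967.18 is 5%.
4967.18 has an FTA preferential rate, but origin Sereth is not Merica; base rate stands.
The additional-duty order on 4967.18 targets Merova, not Sereth; it does not apply.
Duty = $285,748.16 × 5% = $14,287.41.
Line 2 (6042.18, Merova, 1,604 kg, $328,226.52):
Base rate for 6042.18 is 24.5%.
6042.18 has an FTA preferential rate, but origin Merova is not Merica; base rate stands.
Duty = $328,226.52 × 24.5% = $80,415.50.
Line 3 (4472.81, Merova, 2,053 units, $144,941.80):
Base rate for 4472.81 is 3.5% + $1.31/unit.
Additional duty on 4472.81 from Merova: +40.1%. Applied ad valorem rate: 3.5% + 40.1% = 43.6%.
Duty = $144,941.80 × 43.6% + 2,053 × $1.31 = $65,884.05.
Total = $14,287.41 + $80,415.50 + $65,884.05 = $160,586.96.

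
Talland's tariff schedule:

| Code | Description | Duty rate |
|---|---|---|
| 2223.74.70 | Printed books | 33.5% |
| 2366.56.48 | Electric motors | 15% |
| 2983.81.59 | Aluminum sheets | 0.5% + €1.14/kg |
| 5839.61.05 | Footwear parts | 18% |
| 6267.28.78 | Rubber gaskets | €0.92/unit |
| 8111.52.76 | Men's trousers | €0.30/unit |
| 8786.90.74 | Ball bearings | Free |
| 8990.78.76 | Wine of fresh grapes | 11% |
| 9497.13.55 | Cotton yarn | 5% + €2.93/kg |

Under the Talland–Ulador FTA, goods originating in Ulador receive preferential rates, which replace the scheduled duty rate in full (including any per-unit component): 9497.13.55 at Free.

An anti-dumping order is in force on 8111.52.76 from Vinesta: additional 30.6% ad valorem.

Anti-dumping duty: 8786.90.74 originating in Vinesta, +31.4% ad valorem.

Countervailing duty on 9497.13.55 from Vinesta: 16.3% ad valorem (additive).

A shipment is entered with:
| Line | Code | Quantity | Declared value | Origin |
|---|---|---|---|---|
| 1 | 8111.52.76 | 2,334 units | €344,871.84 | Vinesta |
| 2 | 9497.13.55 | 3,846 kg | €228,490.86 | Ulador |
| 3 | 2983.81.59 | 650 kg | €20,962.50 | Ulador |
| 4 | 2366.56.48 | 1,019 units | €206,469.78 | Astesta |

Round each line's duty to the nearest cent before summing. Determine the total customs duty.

Line 1 (8111.52.76, Vinesta, 2,334 units, €344,871.84):
Base rate for 8111.52.76 is €0.30/unit.
Additional duty on 8111.52.76 from Vinesta: +30.6% ad valorem. Applied ad valorem rate = 30.6%.
Duty = €344,871.84 × 30.6% + 2,334 × €0.30 = €106,230.98.
Line 2 (9497.13.55, Ulador, 3,846 kg, €228,490.86):
Base rate for 9497.13.55 is 5% + €2.93/kg.
Origin Ulador qualifies under the Talland–Ulador agreement and 9497.13.55 is covered: preferential rate Free applies instead.
The additional-duty order on 9497.13.55 targets Vinesta, not Ulador; it does not apply.
Duty = €228,490.86 × 0% = €0.00.
Line 3 (2983.81.59, Ulador, 650 kg, €20,962.50):
Base rate for 2983.81.59 is 0.5% + €1.14/kg.
Origin Ulador is the FTA partner but 2983.81.59 is not on the preference list; base rate stands.
Duty = €20,962.50 × 0.5% + 650 × €1.14 = €845.81.
Line 4 (2366.56.48, Astesta, 1,019 units, €206,469.78):
Base rate for 2366.56.48 is 15%.
Duty = €206,469.78 × 15% = €30,970.47.
Total = €106,230.98 + €0.00 + €845.81 + €30,970.47 = €138,047.26.

€138,047.26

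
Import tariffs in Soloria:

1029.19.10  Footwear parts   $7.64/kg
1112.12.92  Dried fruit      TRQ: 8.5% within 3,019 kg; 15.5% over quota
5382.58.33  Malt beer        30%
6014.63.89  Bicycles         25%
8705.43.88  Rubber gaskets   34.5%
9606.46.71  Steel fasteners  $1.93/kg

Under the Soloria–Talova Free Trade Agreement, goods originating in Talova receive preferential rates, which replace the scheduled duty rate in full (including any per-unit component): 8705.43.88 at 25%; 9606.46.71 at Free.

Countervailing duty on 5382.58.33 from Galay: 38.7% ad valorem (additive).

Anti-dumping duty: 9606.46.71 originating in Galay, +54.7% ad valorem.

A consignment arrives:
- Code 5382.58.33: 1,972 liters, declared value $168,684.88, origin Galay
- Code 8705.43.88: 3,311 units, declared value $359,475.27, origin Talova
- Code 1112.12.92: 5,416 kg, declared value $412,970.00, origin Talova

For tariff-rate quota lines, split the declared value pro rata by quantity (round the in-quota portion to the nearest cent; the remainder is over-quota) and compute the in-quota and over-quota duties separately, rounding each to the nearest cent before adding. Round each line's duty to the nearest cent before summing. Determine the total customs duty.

$253,651.76

Line 1 (5382.58.33, Galay, 1,972 liters, $168,684.88):
Base rate for 5382.58.33 is 30%.
Additional duty on 5382.58.33 from Galay: +38.7%. Applied ad valorem rate: 30% + 38.7% = 68.7%.
Duty = $168,684.88 × 68.7% = $115,886.51.
Line 2 (8705.43.88, Talova, 3,311 units, $359,475.27):
Base rate for 8705.43.88 is 34.5%.
Origin Talova qualifies under the Soloria–Talova agreement and 8705.43.88 is covered: preferential rate 25% applies instead.
Duty = $359,475.27 × 25% = $89,868.82.
Line 3 (1112.12.92, Talova, 5,416 kg, $412,970.00):
Code 1112.12.92 is under a tariff-rate quota (threshold 3,019 kg). In-quota: 3,019 kg at 8.5%; over-quota: 2,397 kg at 15.5%.
Pro-rata value split: in-quota = $412,970.00 × 3,019/5,416 = $230,198.75; over-quota = $412,970.00 − $230,198.75 = $182,771.25.
In-quota duty = $230,198.75 × 8.5% = $19,566.89. Over-quota duty = $182,771.25 × 15.5% = $28,329.54.
Line duty = $19,566.89 + $28,329.54 = $47,896.43.
Total = $115,886.51 + $89,868.82 + $47,896.43 = $253,651.76.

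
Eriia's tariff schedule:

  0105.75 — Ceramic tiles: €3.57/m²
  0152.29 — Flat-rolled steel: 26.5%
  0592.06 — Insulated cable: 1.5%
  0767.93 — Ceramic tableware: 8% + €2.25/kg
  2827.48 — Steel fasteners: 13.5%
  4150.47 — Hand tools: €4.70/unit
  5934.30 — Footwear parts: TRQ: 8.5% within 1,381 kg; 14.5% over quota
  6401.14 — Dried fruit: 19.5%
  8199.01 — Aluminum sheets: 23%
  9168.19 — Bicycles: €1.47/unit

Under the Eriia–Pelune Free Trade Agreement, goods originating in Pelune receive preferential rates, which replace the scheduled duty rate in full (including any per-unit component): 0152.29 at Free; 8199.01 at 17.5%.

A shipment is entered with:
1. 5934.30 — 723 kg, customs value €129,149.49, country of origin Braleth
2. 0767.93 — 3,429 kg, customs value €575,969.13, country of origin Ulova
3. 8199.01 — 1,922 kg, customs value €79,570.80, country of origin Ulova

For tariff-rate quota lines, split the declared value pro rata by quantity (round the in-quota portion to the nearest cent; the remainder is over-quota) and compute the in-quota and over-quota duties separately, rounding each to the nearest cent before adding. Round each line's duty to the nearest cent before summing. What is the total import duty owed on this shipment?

€83,071.77

Line 1 (5934.30, Braleth, 723 kg, €129,149.49):
Code 5934.30 is under a tariff-rate quota (threshold 1,381 kg). Quantity 723 kg is within the quota, so the in-quota rate 8.5% applies to the full value.
Duty = €129,149.49 × 8.5% = €10,977.71.
Line 2 (0767.93, Ulova, 3,429 kg, €575,969.13):
Base rate for 0767.93 is 8% + €2.25/kg.
Duty = €575,969.13 × 8% + 3,429 × €2.25 = €53,792.78.
Line 3 (8199.01, Ulova, 1,922 kg, €79,570.80):
Base rate for 8199.01 is 23%.
8199.01 has an FTA preferential rate, but origin Ulova is not Pelune; base rate stands.
Duty = €79,570.80 × 23% = €18,301.28.
Total = €10,977.71 + €53,792.78 + €18,301.28 = €83,071.77.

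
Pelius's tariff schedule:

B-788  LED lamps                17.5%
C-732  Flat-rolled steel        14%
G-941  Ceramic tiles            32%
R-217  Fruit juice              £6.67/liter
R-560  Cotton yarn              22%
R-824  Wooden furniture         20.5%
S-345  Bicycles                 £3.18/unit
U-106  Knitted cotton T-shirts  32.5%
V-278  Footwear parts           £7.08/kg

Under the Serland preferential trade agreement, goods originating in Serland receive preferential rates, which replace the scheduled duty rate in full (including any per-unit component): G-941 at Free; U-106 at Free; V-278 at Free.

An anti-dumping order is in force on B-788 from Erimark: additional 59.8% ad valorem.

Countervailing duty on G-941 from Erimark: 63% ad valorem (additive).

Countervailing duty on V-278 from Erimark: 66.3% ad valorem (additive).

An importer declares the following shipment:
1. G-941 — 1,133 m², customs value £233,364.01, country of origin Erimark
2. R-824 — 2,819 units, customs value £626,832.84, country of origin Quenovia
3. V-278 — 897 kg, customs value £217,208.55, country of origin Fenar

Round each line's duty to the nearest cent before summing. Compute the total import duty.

£356,547.30

Line 1 (G-941, Erimark, 1,133 m², £233,364.01):
Base rate for G-941 is 32%.
G-941 has an FTA preferential rate, but origin Erimark is not Serland; base rate stands.
Additional duty on G-941 from Erimark: +63%. Applied ad valorem rate: 32% + 63% = 95%.
Duty = £233,364.01 × 95% = £221,695.81.
Line 2 (R-824, Quenovia, 2,819 units, £626,832.84):
Base rate for R-824 is 20.5%.
Duty = £626,832.84 × 20.5% = £128,500.73.
Line 3 (V-278, Fenar, 897 kg, £217,208.55):
Base rate for V-278 is £7.08/kg.
V-278 has an FTA preferential rate, but origin Fenar is not Serland; base rate stands.
The additional-duty order on V-278 targets Erimark, not Fenar; it does not apply.
Duty = 897 × £7.08 = £6,350.76.
Total = £221,695.81 + £128,500.73 + £6,350.76 = £356,547.30.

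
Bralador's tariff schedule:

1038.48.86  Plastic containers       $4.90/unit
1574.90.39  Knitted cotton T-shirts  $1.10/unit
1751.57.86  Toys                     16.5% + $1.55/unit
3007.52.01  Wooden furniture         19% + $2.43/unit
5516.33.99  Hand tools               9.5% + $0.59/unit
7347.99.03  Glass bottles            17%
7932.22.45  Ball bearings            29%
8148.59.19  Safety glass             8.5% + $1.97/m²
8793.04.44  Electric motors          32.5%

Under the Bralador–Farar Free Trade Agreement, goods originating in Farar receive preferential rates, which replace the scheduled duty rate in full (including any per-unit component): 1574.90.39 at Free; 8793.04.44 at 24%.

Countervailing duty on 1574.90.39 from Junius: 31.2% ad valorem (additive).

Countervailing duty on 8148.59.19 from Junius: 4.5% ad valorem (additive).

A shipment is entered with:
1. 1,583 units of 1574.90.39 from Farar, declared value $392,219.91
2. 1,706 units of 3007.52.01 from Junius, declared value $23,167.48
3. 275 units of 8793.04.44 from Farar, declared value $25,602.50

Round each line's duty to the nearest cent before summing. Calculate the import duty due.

Line 1 (1574.90.39, Farar, 1,583 units, $392,219.91):
Base rate for 1574.90.39 is $1.10/unit.
Origin Farar qualifies under the Bralador–Farar agreement and 1574.90.39 is covered: preferential rate Free applies instead.
The additional-duty order on 1574.90.39 targets Junius, not Farar; it does not apply.
Duty = $392,219.91 × 0% = $0.00.
Line 2 (3007.52.01, Junius, 1,706 units, $23,167.48):
Base rate for 3007.52.01 is 19% + $2.43/unit.
Duty = $23,167.48 × 19% + 1,706 × $2.43 = $8,547.40.
Line 3 (8793.04.44, Farar, 275 units, $25,602.50):
Base rate for 8793.04.44 is 32.5%.
Origin Farar qualifies under the Bralador–Farar agreement and 8793.04.44 is covered: preferential rate 24% applies instead.
Duty = $25,602.50 × 24% = $6,144.60.
Total = $0.00 + $8,547.40 + $6,144.60 = $14,692.00.

$14,692.00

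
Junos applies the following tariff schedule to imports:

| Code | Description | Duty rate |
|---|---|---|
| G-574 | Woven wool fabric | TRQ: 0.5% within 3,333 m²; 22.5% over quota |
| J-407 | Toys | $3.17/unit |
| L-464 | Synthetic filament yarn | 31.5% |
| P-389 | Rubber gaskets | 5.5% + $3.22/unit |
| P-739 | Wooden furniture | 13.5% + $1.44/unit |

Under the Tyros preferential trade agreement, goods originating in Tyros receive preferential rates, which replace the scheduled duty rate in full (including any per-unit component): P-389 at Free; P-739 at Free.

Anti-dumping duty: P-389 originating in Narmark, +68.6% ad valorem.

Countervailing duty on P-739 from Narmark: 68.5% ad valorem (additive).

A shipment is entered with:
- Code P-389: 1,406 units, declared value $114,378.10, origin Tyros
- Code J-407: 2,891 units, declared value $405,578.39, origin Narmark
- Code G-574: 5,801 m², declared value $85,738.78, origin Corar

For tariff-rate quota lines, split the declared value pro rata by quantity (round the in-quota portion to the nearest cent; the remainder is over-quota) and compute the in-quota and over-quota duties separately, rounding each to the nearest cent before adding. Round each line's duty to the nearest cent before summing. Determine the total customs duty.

Line 1 (P-389, Tyros, 1,406 units, $114,378.10):
Base rate for P-389 is 5.5% + $3.22/unit.
Origin Tyros qualifies under the Junos–Tyros agreement and P-389 is covered: preferential rate Free applies instead.
The additional-duty order on P-389 targets Narmark, not Tyros; it does not apply.
Duty = $114,378.10 × 0% = $0.00.
Line 2 (J-407, Narmark, 2,891 units, $405,578.39):
Base rate for J-407 is $3.17/unit.
Duty = 2,891 × $3.17 = $9,164.47.
Line 3 (G-574, Corar, 5,801 m², $85,738.78):
Code G-574 is under a tariff-rate quota (threshold 3,333 m²). In-quota: 3,333 m² at 0.5%; over-quota: 2,468 m² at 22.5%.
Pro-rata value split: in-quota = $85,738.78 × 3,333/5,801 = $49,261.74; over-quota = $85,738.78 − $49,261.74 = $36,477.04.
In-quota duty = $49,261.74 × 0.5% = $246.31. Over-quota duty = $36,477.04 × 22.5% = $8,207.33.
Line duty = $246.31 + $8,207.33 = $8,453.64.
Total = $0.00 + $9,164.47 + $8,453.64 = $17,618.11.

$17,618.11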